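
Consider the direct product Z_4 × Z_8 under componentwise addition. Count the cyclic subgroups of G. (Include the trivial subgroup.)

14

Each element a generates a cyclic subgroup ⟨a⟩; distinct elements may generate the same one (a cyclic group of order d has φ(d) generators).
Cyclic subgroups by order — order 1: 1; order 2: 3; order 4: 6; order 8: 4.
Total: 14.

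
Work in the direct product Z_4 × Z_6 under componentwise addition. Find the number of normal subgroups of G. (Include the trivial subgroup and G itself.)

16

G is abelian, so every subgroup is normal.
G has 16 subgroups in total, hence 16 normal subgroups.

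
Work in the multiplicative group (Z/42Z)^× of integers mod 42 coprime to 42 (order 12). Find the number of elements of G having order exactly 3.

2

The elements of order 3 are: 25, 37.
That's 2.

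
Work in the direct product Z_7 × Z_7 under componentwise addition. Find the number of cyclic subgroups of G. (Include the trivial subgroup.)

A cyclic subgroup of order d is generated by each of its φ(d) elements of order d, so the cyclic subgroups of order d number (#elements of order d)/φ(d).
Cyclic subgroups by order — order 1: 1; order 7: 8.
Total: 9.

9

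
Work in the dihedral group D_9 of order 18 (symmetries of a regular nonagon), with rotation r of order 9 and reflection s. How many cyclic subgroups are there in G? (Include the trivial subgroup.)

12

Group the elements of G by the cyclic subgroup they generate; each cyclic subgroup of order d accounts for φ(d) elements.
Cyclic subgroups by order — order 1: 1; order 2: 9; order 3: 1; order 9: 1.
Total: 12.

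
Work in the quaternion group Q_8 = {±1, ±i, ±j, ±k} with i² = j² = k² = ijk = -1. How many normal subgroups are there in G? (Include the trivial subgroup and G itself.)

6

G has 6 subgroups. Checking conjugation-invariance by order — order 1: 1/1 normal; order 2: 1/1 normal; order 4: 3/3 normal; order 8: 1/1 normal.
Total normal subgroups: 6.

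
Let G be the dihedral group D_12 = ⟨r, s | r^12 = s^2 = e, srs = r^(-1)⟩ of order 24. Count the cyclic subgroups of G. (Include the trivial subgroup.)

18

Group the elements of G by the cyclic subgroup they generate; each cyclic subgroup of order d accounts for φ(d) elements.
Cyclic subgroups by order — order 1: 1; order 2: 13; order 3: 1; order 4: 1; order 6: 1; order 12: 1.
Total: 18.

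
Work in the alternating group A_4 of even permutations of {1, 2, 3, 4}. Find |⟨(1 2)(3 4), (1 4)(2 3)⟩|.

|⟨(1 2)(3 4)⟩| = 2 and |⟨(1 4)(2 3)⟩| = 2, so |H| is a multiple of lcm(2, 2) = 2 and divides |G| = 12.
Closing under the operation: H = {e, (1 2)(3 4), (1 3)(2 4), (1 4)(2 3)}, so |H| = 4.

4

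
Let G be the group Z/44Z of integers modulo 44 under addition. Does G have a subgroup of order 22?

22 | 44. A subgroup of order 22 is {0, 2, 4, 6, 8, 10, 12, 14, 16, 18, 20, 22, 24, 26, 28, 30, 32, 34, 36, 38, 40, 42}.

Yes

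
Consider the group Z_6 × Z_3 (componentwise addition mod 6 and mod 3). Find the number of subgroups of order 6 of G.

4

|G| = 18 and 6 | 18, so subgroups of order 6 are possible by Lagrange.
The subgroups of order 6 are: {(0,0), (0,1), (0,2), (3,0), (3,1), (3,2)}; {(0,0), (1,0), (2,0), (3,0), (4,0), (5,0)}; {(0,0), (1,1), (2,2), (3,0), (4,1), (5,2)}; {(0,0), (1,2), (2,1), (3,0), (4,2), (5,1)}.
So G has 4 subgroups of order 6.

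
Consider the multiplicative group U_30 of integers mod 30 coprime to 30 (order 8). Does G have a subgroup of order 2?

Yes

2 | 8. A subgroup of order 2 is {1, 11}.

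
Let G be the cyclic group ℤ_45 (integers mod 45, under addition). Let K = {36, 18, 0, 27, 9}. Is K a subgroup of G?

Yes

|K| = 5 divides |G| = 45, consistent with Lagrange.
K contains the identity, every element's inverse is in K, and K is closed under +: it is a subgroup.
In fact K = ⟨18⟩.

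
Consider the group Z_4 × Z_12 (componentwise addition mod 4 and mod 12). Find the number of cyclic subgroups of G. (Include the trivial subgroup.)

Group the elements of G by the cyclic subgroup they generate; each cyclic subgroup of order d accounts for φ(d) elements.
Cyclic subgroups by order — order 1: 1; order 2: 3; order 3: 1; order 4: 6; order 6: 3; order 12: 6.
Total: 20.

20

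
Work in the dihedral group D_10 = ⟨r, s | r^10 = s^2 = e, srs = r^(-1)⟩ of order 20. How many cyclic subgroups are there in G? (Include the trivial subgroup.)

14

A cyclic subgroup of order d is generated by each of its φ(d) elements of order d, so the cyclic subgroups of order d number (#elements of order d)/φ(d).
Cyclic subgroups by order — order 1: 1; order 2: 11; order 5: 1; order 10: 1.
Total: 14.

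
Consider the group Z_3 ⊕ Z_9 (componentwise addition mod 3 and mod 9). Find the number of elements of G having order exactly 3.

An element (a,b) has order lcm(ord(a), ord(b)); count pairs with lcm equal to 3.
Enumerating gives 8 such elements.

8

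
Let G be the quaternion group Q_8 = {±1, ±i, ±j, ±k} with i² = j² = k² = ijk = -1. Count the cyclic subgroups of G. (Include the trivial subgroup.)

5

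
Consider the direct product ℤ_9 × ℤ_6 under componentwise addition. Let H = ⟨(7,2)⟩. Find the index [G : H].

|⟨(7,2)⟩| = 9 and |G| = 54.
By Lagrange, [G : H] = |G|/|H| = 54/9 = 6.

6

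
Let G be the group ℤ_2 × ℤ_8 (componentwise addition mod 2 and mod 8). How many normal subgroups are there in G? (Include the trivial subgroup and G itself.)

G is abelian, so every subgroup is normal.
G has 11 subgroups in total, hence 11 normal subgroups.

11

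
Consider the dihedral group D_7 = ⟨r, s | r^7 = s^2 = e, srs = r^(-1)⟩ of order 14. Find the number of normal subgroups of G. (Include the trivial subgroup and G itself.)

G has 10 subgroups. Checking conjugation-invariance by order — order 1: 1/1 normal; order 2: 0/7 normal; order 7: 1/1 normal; order 14: 1/1 normal.
Total normal subgroups: 3.

3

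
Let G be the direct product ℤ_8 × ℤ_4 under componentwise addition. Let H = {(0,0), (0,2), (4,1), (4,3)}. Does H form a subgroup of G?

|H| = 4 divides |G| = 32, consistent with Lagrange.
H contains the identity, every element's inverse is in H, and H is closed under +: it is a subgroup.
In fact H = ⟨(4,3)⟩.

Yes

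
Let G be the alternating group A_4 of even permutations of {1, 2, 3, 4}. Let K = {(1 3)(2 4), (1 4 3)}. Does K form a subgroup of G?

The identity e ∉ K, so K is not a subgroup.

No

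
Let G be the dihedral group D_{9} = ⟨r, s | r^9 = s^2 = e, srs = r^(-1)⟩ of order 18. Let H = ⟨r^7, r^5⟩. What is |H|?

|⟨r^7⟩| = 9 and |⟨r^5⟩| = 9, so |H| is a multiple of lcm(9, 9) = 9 and divides |G| = 18.
Closing under the operation: H = {e, r, r^2, r^3, r^4, r^5, r^6, r^7, r^8}, so |H| = 9.

9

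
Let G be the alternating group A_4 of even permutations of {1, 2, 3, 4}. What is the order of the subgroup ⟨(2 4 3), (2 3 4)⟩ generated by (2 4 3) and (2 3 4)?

3

|⟨(2 4 3)⟩| = 3 and |⟨(2 3 4)⟩| = 3, so |H| is a multiple of lcm(3, 3) = 3 and divides |G| = 12.
Closing under the operation: H = {e, (2 3 4), (2 4 3)}, so |H| = 3.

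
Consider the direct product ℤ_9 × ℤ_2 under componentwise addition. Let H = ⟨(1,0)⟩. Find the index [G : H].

2

|⟨(1,0)⟩| = 9 and |G| = 18.
By Lagrange, [G : H] = |G|/|H| = 18/9 = 2.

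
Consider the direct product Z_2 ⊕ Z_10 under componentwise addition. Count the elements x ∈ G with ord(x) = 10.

12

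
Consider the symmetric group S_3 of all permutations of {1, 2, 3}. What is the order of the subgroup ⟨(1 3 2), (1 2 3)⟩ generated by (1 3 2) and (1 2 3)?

3

|⟨(1 3 2)⟩| = 3 and |⟨(1 2 3)⟩| = 3, so |H| is a multiple of lcm(3, 3) = 3 and divides |G| = 6.
Closing under the operation: H = {e, (1 2 3), (1 3 2)}, so |H| = 3.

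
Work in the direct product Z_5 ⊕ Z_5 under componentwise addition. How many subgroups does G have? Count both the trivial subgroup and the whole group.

|G| = 25, so by Lagrange every subgroup order divides 25. Divisors: 1, 5, 25.
Subgroups by order — order 1: 1; order 5: 6; order 25: 1.
Total: 1 + 6 + 1 = 8.

8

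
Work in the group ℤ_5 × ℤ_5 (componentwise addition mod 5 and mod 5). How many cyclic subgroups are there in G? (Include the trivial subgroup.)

7

A cyclic subgroup of order d is generated by each of its φ(d) elements of order d, so the cyclic subgroups of order d number (#elements of order d)/φ(d).
Cyclic subgroups by order — order 1: 1; order 5: 6.
Total: 7.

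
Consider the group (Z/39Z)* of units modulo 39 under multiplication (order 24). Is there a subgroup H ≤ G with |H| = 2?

Yes

2 | 24. A subgroup of order 2 is {1, 14}.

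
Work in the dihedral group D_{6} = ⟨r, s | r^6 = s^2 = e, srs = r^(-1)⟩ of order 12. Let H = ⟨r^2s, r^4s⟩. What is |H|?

|⟨r^2s⟩| = 2 and |⟨r^4s⟩| = 2, so |H| is a multiple of lcm(2, 2) = 2 and divides |G| = 12.
Closing under the operation: H = {e, r^2, r^4, s, r^2s, r^4s}, so |H| = 6.

6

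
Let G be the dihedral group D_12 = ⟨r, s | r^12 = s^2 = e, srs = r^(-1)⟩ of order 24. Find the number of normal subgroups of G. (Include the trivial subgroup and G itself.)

9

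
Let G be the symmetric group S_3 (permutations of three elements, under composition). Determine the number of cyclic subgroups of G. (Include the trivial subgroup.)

Each element a generates a cyclic subgroup ⟨a⟩; distinct elements may generate the same one (a cyclic group of order d has φ(d) generators).
Cyclic subgroups by order — order 1: 1; order 2: 3; order 3: 1.
Total: 5.

5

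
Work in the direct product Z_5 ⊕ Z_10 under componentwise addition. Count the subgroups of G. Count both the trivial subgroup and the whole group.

|G| = 50, so by Lagrange every subgroup order divides 50. Divisors: 1, 2, 5, 10, 25, 50.
Subgroups by order — order 1: 1; order 2: 1; order 5: 6; order 10: 6; order 25: 1; order 50: 1.
Total: 1 + 1 + 6 + 6 + 1 + 1 = 16.

16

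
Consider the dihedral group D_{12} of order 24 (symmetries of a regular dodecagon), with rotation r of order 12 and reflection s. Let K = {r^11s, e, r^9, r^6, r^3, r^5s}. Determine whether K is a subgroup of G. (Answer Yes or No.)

Closure fails: r^11s · r^9 = r^2s ∉ K. So K is not a subgroup.

No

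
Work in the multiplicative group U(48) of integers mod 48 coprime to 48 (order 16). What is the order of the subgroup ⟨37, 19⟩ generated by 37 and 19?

8

|⟨37⟩| = 4 and |⟨19⟩| = 4, so |H| is a multiple of lcm(4, 4) = 4 and divides |G| = 16.
Closing under the operation: H = {1, 7, 13, 19, 25, 31, 37, 43}, so |H| = 8.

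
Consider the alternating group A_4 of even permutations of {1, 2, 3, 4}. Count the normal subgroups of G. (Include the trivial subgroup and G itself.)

3

G has 10 subgroups. Checking conjugation-invariance by order — order 1: 1/1 normal; order 2: 0/3 normal; order 3: 0/4 normal; order 4: 1/1 normal; order 12: 1/1 normal.
Total normal subgroups: 3.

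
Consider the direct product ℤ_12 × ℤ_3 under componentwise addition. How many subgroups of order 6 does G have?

4

|G| = 36 and 6 | 36, so subgroups of order 6 are possible by Lagrange.
The subgroups of order 6 are: {(0,0), (0,1), (0,2), (6,0), (6,1), (6,2)}; {(0,0), (2,0), (4,0), (6,0), (8,0), (10,0)}; {(0,0), (2,2), (4,1), (6,0), (8,2), (10,1)}; {(0,0), (2,1), (4,2), (6,0), (8,1), (10,2)}.
So G has 4 subgroups of order 6.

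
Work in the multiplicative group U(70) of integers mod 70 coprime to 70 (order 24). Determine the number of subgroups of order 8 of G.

|G| = 24 and 8 | 24, so subgroups of order 8 are possible by Lagrange.
The subgroups of order 8 are: {1, 13, 27, 29, 41, 43, 57, 69}.
So G has 1 subgroup of order 8.

1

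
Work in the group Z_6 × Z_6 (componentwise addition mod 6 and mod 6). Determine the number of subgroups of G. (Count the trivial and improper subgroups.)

|G| = 36, so by Lagrange every subgroup order divides 36. Divisors: 1, 2, 3, 4, 6, 9, 12, 18, 36.
Subgroups by order — order 1: 1; order 2: 3; order 3: 4; order 4: 1; order 6: 12; order 9: 1; order 12: 4; order 18: 3; order 36: 1.
Total: 1 + 3 + 4 + 1 + 12 + 1 + 4 + 3 + 1 = 30.

30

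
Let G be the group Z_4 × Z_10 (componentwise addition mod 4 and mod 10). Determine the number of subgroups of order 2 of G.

3

|G| = 40 and 2 | 40, so subgroups of order 2 are possible by Lagrange.
The subgroups of order 2 are: {(0,0), (0,5)}; {(0,0), (2,0)}; {(0,0), (2,5)}.
So G has 3 subgroups of order 2.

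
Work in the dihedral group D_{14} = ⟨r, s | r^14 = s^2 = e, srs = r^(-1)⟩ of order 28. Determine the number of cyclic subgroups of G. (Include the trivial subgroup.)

Group the elements of G by the cyclic subgroup they generate; each cyclic subgroup of order d accounts for φ(d) elements.
Cyclic subgroups by order — order 1: 1; order 2: 15; order 7: 1; order 14: 1.
Total: 18.

18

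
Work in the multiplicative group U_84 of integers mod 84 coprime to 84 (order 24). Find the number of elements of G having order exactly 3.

2

The elements of order 3 are: 25, 37.
That's 2.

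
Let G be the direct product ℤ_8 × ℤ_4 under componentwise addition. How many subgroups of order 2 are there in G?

|G| = 32 and 2 | 32, so subgroups of order 2 are possible by Lagrange.
The subgroups of order 2 are: {(0,0), (0,2)}; {(0,0), (4,0)}; {(0,0), (4,2)}.
So G has 3 subgroups of order 2.

3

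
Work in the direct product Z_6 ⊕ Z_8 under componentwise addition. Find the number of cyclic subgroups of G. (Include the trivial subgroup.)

16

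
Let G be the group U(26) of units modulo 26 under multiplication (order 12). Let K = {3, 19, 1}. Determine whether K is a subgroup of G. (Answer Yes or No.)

No

19 ∈ K but its inverse 11 ∉ K, so K is not a subgroup.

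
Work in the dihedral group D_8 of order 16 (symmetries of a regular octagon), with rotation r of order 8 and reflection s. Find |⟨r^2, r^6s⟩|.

8

|⟨r^2⟩| = 4 and |⟨r^6s⟩| = 2, so |H| is a multiple of lcm(4, 2) = 4 and divides |G| = 16.
Closing under the operation: H = {e, r^2, r^4, r^6, s, r^2s, r^4s, r^6s}, so |H| = 8.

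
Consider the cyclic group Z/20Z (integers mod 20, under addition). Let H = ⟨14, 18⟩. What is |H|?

|⟨14⟩| = 10 and |⟨18⟩| = 10, so |H| is a multiple of lcm(10, 10) = 10 and divides |G| = 20.
Closing under the operation: H = {0, 2, 4, 6, 8, 10, 12, 14, 16, 18}, so |H| = 10.

10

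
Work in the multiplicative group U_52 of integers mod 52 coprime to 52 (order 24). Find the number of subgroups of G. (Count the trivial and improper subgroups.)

|G| = 24, so by Lagrange every subgroup order divides 24. Divisors: 1, 2, 3, 4, 6, 8, 12, 24.
Subgroups by order — order 1: 1; order 2: 3; order 3: 1; order 4: 3; order 6: 3; order 8: 1; order 12: 3; order 24: 1.
Total: 1 + 3 + 1 + 3 + 3 + 1 + 3 + 1 = 16.

16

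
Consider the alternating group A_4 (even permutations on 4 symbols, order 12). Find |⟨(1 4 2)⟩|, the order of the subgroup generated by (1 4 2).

3

Computing powers of (1 4 2): the smallest k with ((1 4 2))^k = e is k = 3.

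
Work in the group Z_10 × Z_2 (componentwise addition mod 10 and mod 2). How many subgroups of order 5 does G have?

1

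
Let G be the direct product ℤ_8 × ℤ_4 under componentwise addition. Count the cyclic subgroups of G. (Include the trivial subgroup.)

A cyclic subgroup of order d is generated by each of its φ(d) elements of order d, so the cyclic subgroups of order d number (#elements of order d)/φ(d).
Cyclic subgroups by order — order 1: 1; order 2: 3; order 4: 6; order 8: 4.
Total: 14.

14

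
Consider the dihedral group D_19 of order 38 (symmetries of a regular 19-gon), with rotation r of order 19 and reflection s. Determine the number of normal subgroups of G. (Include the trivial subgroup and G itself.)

3

G has 22 subgroups. Checking conjugation-invariance by order — order 1: 1/1 normal; order 2: 0/19 normal; order 19: 1/1 normal; order 38: 1/1 normal.
Total normal subgroups: 3.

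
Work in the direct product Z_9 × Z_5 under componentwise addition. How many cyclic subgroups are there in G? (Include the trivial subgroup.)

6

Group the elements of G by the cyclic subgroup they generate; each cyclic subgroup of order d accounts for φ(d) elements.
Cyclic subgroups by order — order 1: 1; order 3: 1; order 5: 1; order 9: 1; order 15: 1; order 45: 1.
Total: 6.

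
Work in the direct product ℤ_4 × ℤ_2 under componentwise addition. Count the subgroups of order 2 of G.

3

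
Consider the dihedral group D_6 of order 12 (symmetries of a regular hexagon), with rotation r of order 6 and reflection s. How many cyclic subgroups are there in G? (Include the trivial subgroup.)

10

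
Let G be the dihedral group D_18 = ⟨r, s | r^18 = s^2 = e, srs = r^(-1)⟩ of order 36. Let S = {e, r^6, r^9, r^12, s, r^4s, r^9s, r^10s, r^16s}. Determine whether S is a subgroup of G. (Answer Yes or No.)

Closure fails: s · r^12 = r^6s ∉ S. So S is not a subgroup.

No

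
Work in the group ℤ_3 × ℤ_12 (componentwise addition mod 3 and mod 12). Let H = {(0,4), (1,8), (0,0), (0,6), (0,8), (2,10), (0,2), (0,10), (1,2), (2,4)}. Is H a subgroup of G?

|H| = 10 does not divide |G| = 36, so by Lagrange H is not a subgroup.

No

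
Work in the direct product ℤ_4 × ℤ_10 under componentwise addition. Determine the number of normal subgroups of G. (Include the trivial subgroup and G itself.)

G is abelian, so every subgroup is normal.
G has 16 subgroups in total, hence 16 normal subgroups.

16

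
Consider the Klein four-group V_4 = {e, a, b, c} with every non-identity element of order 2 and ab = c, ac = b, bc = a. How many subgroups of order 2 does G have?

|G| = 4 and 2 | 4, so subgroups of order 2 are possible by Lagrange.
The subgroups of order 2 are: {e, a}; {e, b}; {e, c}.
So G has 3 subgroups of order 2.

3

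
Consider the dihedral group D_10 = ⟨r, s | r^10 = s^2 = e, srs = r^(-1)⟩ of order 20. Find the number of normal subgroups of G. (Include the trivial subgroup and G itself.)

G has 22 subgroups. Checking conjugation-invariance by order — order 1: 1/1 normal; order 2: 1/11 normal; order 4: 0/5 normal; order 5: 1/1 normal; order 10: 3/3 normal; order 20: 1/1 normal.
Total normal subgroups: 7.

7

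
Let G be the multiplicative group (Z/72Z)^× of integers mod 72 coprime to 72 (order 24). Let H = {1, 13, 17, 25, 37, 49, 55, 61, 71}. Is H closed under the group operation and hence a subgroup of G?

No

|H| = 9 does not divide |G| = 24, so by Lagrange H is not a subgroup.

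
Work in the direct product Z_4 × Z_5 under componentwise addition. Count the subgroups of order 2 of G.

1

|G| = 20 and 2 | 20, so subgroups of order 2 are possible by Lagrange.
The subgroups of order 2 are: {(0,0), (2,0)}.
So G has 1 subgroup of order 2.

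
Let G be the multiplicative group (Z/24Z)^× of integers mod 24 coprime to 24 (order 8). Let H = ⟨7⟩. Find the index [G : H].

|⟨7⟩| = 2 and |G| = 8.
By Lagrange, [G : H] = |G|/|H| = 8/2 = 4.

4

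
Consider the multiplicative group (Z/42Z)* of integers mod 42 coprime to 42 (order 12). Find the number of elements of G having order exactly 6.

6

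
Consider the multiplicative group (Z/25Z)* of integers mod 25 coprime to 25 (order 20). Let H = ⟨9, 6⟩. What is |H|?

|⟨9⟩| = 10 and |⟨6⟩| = 5, so |H| is a multiple of lcm(10, 5) = 10 and divides |G| = 20.
Closing under the operation: H = {1, 4, 6, 9, 11, 14, 16, 19, 21, 24}, so |H| = 10.

10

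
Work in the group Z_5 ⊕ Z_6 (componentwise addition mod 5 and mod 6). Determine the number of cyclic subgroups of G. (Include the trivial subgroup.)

8

A cyclic subgroup of order d is generated by each of its φ(d) elements of order d, so the cyclic subgroups of order d number (#elements of order d)/φ(d).
Cyclic subgroups by order — order 1: 1; order 2: 1; order 3: 1; order 5: 1; order 6: 1; order 10: 1; order 15: 1; order 30: 1.
Total: 8.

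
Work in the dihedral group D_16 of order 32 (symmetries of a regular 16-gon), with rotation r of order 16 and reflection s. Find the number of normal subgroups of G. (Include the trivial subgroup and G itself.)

8

G has 36 subgroups. Checking conjugation-invariance by order — order 1: 1/1 normal; order 2: 1/17 normal; order 4: 1/9 normal; order 8: 1/5 normal; order 16: 3/3 normal; order 32: 1/1 normal.
Total normal subgroups: 8.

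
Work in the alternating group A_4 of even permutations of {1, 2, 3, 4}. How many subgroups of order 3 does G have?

|G| = 12 and 3 | 12, so subgroups of order 3 are possible by Lagrange.
The subgroups of order 3 are: {e, (1 2 3), (1 3 2)}; {e, (1 2 4), (1 4 2)}; {e, (1 3 4), (1 4 3)}; {e, (2 3 4), (2 4 3)}.
So G has 4 subgroups of order 3.

4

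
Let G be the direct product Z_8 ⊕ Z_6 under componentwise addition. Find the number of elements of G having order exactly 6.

An element (a,b) has order lcm(ord(a), ord(b)); count pairs with lcm equal to 6.
Enumerating gives 6 such elements.

6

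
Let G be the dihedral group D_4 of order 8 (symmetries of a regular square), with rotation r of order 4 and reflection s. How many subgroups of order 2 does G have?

|G| = 8 and 2 | 8, so subgroups of order 2 are possible by Lagrange.
The subgroups of order 2 are: {e, r^2}; {e, r^2s}; {e, r^3s}; {e, rs}; … (5 in all).
So G has 5 subgroups of order 2.

5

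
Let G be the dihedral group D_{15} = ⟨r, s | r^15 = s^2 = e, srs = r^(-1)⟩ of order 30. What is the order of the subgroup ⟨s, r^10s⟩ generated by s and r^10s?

|⟨s⟩| = 2 and |⟨r^10s⟩| = 2, so |H| is a multiple of lcm(2, 2) = 2 and divides |G| = 30.
Closing under the operation: H = {e, r^5, r^10, s, r^5s, r^10s}, so |H| = 6.

6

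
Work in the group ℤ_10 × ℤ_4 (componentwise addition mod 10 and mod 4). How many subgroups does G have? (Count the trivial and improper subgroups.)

|G| = 40, so by Lagrange every subgroup order divides 40. Divisors: 1, 2, 4, 5, 8, 10, 20, 40.
Subgroups by order — order 1: 1; order 2: 3; order 4: 3; order 5: 1; order 8: 1; order 10: 3; order 20: 3; order 40: 1.
Total: 1 + 3 + 3 + 1 + 1 + 3 + 3 + 1 = 16.

16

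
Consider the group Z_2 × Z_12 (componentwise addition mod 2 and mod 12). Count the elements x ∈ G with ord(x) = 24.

An element (a,b) has order lcm(ord(a), ord(b)); count pairs with lcm equal to 24.
Enumerating gives 0 such elements.

0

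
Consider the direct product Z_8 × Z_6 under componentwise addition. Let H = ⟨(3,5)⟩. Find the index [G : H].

|⟨(3,5)⟩| = 24 and |G| = 48.
By Lagrange, [G : H] = |G|/|H| = 48/24 = 2.

2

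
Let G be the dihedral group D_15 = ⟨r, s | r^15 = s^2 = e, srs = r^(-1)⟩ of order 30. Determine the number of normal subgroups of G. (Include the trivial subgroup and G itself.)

5

G has 28 subgroups. Checking conjugation-invariance by order — order 1: 1/1 normal; order 2: 0/15 normal; order 3: 1/1 normal; order 5: 1/1 normal; order 6: 0/5 normal; order 10: 0/3 normal; order 15: 1/1 normal; order 30: 1/1 normal.
Total normal subgroups: 5.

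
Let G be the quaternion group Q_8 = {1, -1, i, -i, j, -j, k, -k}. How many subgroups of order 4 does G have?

|G| = 8 and 4 | 8, so subgroups of order 4 are possible by Lagrange.
The subgroups of order 4 are: {1, -1, i, -i}; {1, -1, j, -j}; {1, -1, k, -k}.
So G has 3 subgroups of order 4.

3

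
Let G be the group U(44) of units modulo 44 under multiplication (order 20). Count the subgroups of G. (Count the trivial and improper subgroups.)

10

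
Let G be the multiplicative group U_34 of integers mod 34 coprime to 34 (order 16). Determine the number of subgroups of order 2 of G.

|G| = 16 and 2 | 16, so subgroups of order 2 are possible by Lagrange.
The subgroups of order 2 are: {1, 33}.
So G has 1 subgroup of order 2.

1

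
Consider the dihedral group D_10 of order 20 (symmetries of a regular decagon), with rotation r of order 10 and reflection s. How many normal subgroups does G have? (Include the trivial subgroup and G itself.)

G has 22 subgroups. Checking conjugation-invariance by order — order 1: 1/1 normal; order 2: 1/11 normal; order 4: 0/5 normal; order 5: 1/1 normal; order 10: 3/3 normal; order 20: 1/1 normal.
Total normal subgroups: 7.

7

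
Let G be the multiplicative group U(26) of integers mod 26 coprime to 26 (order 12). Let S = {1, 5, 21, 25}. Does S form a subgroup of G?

|S| = 4 divides |G| = 12, consistent with Lagrange.
S contains the identity, every element's inverse is in S, and S is closed under ·: it is a subgroup.
In fact S = ⟨21⟩.

Yes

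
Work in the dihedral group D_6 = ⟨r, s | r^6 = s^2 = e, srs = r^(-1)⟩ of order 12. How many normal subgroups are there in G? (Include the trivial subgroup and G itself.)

7

G has 16 subgroups. Checking conjugation-invariance by order — order 1: 1/1 normal; order 2: 1/7 normal; order 3: 1/1 normal; order 4: 0/3 normal; order 6: 3/3 normal; order 12: 1/1 normal.
Total normal subgroups: 7.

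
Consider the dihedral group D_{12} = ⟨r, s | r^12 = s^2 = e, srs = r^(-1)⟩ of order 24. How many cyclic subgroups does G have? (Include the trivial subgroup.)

Group the elements of G by the cyclic subgroup they generate; each cyclic subgroup of order d accounts for φ(d) elements.
Cyclic subgroups by order — order 1: 1; order 2: 13; order 3: 1; order 4: 1; order 6: 1; order 12: 1.
Total: 18.

18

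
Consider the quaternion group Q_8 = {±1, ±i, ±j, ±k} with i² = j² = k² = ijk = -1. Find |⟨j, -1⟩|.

4

|⟨j⟩| = 4 and |⟨-1⟩| = 2, so |H| is a multiple of lcm(4, 2) = 4 and divides |G| = 8.
Closing under the operation: H = {1, -1, j, -j}, so |H| = 4.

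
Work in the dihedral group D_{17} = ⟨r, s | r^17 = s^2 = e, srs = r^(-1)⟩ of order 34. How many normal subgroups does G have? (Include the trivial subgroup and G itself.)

G has 20 subgroups. Checking conjugation-invariance by order — order 1: 1/1 normal; order 2: 0/17 normal; order 17: 1/1 normal; order 34: 1/1 normal.
Total normal subgroups: 3.

3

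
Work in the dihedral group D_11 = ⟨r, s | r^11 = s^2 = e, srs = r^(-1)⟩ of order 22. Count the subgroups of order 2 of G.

|G| = 22 and 2 | 22, so subgroups of order 2 are possible by Lagrange.
The subgroups of order 2 are: {e, r^10s}; {e, r^2s}; {e, r^3s}; {e, r^4s}; … (11 in all).
So G has 11 subgroups of order 2.

11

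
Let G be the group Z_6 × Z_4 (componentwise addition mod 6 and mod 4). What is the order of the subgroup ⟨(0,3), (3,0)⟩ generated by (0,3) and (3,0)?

8

|⟨(0,3)⟩| = 4 and |⟨(3,0)⟩| = 2, so |H| is a multiple of lcm(4, 2) = 4 and divides |G| = 24.
Closing under the operation: H = {(0,0), (0,1), (0,2), (0,3), (3,0), (3,1), (3,2), (3,3)}, so |H| = 8.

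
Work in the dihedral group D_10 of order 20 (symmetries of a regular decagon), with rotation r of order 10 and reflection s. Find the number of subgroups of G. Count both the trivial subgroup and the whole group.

|G| = 20, so by Lagrange every subgroup order divides 20. Divisors: 1, 2, 4, 5, 10, 20.
Subgroups by order — order 1: 1; order 2: 11; order 4: 5; order 5: 1; order 10: 3; order 20: 1.
Total: 1 + 11 + 5 + 1 + 3 + 1 = 22.

22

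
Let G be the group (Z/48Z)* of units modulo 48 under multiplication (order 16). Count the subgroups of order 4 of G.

11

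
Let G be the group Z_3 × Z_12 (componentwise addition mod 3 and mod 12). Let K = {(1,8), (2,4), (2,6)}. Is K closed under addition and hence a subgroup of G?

No

The identity (0,0) ∉ K, so K is not a subgroup.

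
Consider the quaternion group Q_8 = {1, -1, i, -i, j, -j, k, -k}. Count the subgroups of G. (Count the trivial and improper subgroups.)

6

|G| = 8, so by Lagrange every subgroup order divides 8. Divisors: 1, 2, 4, 8.
Subgroups by order — order 1: 1; order 2: 1; order 4: 3; order 8: 1.
Total: 1 + 1 + 3 + 1 = 6.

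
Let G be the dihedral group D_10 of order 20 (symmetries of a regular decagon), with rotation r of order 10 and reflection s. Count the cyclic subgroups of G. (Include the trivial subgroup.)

14

Each element a generates a cyclic subgroup ⟨a⟩; distinct elements may generate the same one (a cyclic group of order d has φ(d) generators).
Cyclic subgroups by order — order 1: 1; order 2: 11; order 5: 1; order 10: 1.
Total: 14.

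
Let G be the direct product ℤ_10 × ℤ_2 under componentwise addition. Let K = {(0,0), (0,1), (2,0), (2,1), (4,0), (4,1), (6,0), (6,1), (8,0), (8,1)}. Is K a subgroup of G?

Yes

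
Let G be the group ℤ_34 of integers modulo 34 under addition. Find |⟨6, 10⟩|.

17

|⟨6⟩| = 17 and |⟨10⟩| = 17, so |H| is a multiple of lcm(17, 17) = 17 and divides |G| = 34.
Closing under the operation: H = {0, 2, 4, 6, 8, 10, 12, 14, 16, 18, 20, 22, 24, 26, 28, 30, 32}, so |H| = 17.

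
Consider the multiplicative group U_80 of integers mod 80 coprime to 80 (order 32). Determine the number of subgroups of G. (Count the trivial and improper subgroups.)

54

|G| = 32, so by Lagrange every subgroup order divides 32. Divisors: 1, 2, 4, 8, 16, 32.
Subgroups by order — order 1: 1; order 2: 7; order 4: 19; order 8: 19; order 16: 7; order 32: 1.
Total: 1 + 7 + 19 + 19 + 7 + 1 = 54.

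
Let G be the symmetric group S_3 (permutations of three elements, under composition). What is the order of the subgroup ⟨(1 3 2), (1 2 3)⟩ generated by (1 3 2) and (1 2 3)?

|⟨(1 3 2)⟩| = 3 and |⟨(1 2 3)⟩| = 3, so |H| is a multiple of lcm(3, 3) = 3 and divides |G| = 6.
Closing under the operation: H = {e, (1 2 3), (1 3 2)}, so |H| = 3.

3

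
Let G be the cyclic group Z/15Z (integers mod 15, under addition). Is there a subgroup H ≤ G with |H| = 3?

Yes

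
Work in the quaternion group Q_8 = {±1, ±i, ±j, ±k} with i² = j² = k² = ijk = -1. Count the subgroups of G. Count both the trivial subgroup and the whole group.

6

|G| = 8, so by Lagrange every subgroup order divides 8. Divisors: 1, 2, 4, 8.
Subgroups by order — order 1: 1; order 2: 1; order 4: 3; order 8: 1.
Total: 1 + 1 + 3 + 1 = 6.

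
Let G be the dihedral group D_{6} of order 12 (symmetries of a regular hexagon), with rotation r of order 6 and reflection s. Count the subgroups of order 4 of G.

3

|G| = 12 and 4 | 12, so subgroups of order 4 are possible by Lagrange.
The subgroups of order 4 are: {e, r^3, r^2s, r^5s}; {e, r^3, s, r^3s}; {e, r^3, rs, r^4s}.
So G has 3 subgroups of order 4.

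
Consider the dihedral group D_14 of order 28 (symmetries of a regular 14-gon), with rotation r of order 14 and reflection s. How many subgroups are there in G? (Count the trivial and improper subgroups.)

|G| = 28, so by Lagrange every subgroup order divides 28. Divisors: 1, 2, 4, 7, 14, 28.
Subgroups by order — order 1: 1; order 2: 15; order 4: 7; order 7: 1; order 14: 3; order 28: 1.
Total: 1 + 15 + 7 + 1 + 3 + 1 = 28.

28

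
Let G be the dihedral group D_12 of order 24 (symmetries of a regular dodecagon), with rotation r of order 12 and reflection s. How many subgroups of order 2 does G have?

13

|G| = 24 and 2 | 24, so subgroups of order 2 are possible by Lagrange.
The subgroups of order 2 are: {e, r^10s}; {e, r^11s}; {e, r^2s}; {e, r^3s}; … (13 in all).
So G has 13 subgroups of order 2.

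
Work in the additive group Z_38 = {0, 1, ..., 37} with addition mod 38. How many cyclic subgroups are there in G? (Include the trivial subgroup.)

Group the elements of G by the cyclic subgroup they generate; each cyclic subgroup of order d accounts for φ(d) elements.
Cyclic subgroups by order — order 1: 1; order 2: 1; order 19: 1; order 38: 1.
Total: 4.

4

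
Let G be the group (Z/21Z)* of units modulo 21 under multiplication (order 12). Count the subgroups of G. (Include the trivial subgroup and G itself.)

10

|G| = 12, so by Lagrange every subgroup order divides 12. Divisors: 1, 2, 3, 4, 6, 12.
Subgroups by order — order 1: 1; order 2: 3; order 3: 1; order 4: 1; order 6: 3; order 12: 1.
Total: 1 + 3 + 1 + 1 + 3 + 1 = 10.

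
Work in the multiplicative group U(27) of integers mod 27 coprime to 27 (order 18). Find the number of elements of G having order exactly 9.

The elements of order 9 are: 4, 7, 13, 16, 22, 25.
That's 6.

6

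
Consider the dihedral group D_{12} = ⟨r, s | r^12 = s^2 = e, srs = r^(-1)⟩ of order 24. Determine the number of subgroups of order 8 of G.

|G| = 24 and 8 | 24, so subgroups of order 8 are possible by Lagrange.
The subgroups of order 8 are: {e, r^3, r^6, r^9, rs, r^4s, r^7s, r^10s}; {e, r^3, r^6, r^9, r^2s, r^5s, r^8s, r^11s}; {e, r^3, r^6, r^9, s, r^3s, r^6s, r^9s}.
So G has 3 subgroups of order 8.

3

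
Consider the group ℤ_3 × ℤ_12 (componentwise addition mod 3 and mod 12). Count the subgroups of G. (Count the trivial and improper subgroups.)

|G| = 36, so by Lagrange every subgroup order divides 36. Divisors: 1, 2, 3, 4, 6, 9, 12, 18, 36.
Subgroups by order — order 1: 1; order 2: 1; order 3: 4; order 4: 1; order 6: 4; order 9: 1; order 12: 4; order 18: 1; order 36: 1.
Total: 1 + 1 + 4 + 1 + 4 + 1 + 4 + 1 + 1 = 18.

18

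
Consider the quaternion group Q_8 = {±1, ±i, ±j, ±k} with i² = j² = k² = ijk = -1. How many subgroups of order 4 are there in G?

3

|G| = 8 and 4 | 8, so subgroups of order 4 are possible by Lagrange.
The subgroups of order 4 are: {1, -1, i, -i}; {1, -1, j, -j}; {1, -1, k, -k}.
So G has 3 subgroups of order 4.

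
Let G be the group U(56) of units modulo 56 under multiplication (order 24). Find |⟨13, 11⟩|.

|⟨13⟩| = 2 and |⟨11⟩| = 6, so |H| is a multiple of lcm(2, 6) = 6 and divides |G| = 24.
Closing under the operation: H = {1, 5, 9, 11, 13, 25, 31, 43, 45, 47, 51, 55}, so |H| = 12.

12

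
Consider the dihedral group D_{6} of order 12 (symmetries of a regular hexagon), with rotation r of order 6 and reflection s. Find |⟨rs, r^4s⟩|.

|⟨rs⟩| = 2 and |⟨r^4s⟩| = 2, so |H| is a multiple of lcm(2, 2) = 2 and divides |G| = 12.
Closing under the operation: H = {e, r^3, rs, r^4s}, so |H| = 4.

4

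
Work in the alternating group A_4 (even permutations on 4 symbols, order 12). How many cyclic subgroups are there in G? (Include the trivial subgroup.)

8

Each element a generates a cyclic subgroup ⟨a⟩; distinct elements may generate the same one (a cyclic group of order d has φ(d) generators).
Cyclic subgroups by order — order 1: 1; order 2: 3; order 3: 4.
Total: 8.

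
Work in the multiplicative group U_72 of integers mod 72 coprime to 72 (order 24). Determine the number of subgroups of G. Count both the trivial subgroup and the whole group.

32

|G| = 24, so by Lagrange every subgroup order divides 24. Divisors: 1, 2, 3, 4, 6, 8, 12, 24.
Subgroups by order — order 1: 1; order 2: 7; order 3: 1; order 4: 7; order 6: 7; order 8: 1; order 12: 7; order 24: 1.
Total: 1 + 7 + 1 + 7 + 7 + 1 + 7 + 1 = 32.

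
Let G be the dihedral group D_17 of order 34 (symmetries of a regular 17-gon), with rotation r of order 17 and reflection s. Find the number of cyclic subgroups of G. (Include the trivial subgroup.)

19

A cyclic subgroup of order d is generated by each of its φ(d) elements of order d, so the cyclic subgroups of order d number (#elements of order d)/φ(d).
Cyclic subgroups by order — order 1: 1; order 2: 17; order 17: 1.
Total: 19.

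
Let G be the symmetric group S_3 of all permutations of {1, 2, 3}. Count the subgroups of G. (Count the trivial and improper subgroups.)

6

|G| = 6, so by Lagrange every subgroup order divides 6. Divisors: 1, 2, 3, 6.
Subgroups by order — order 1: 1; order 2: 3; order 3: 1; order 6: 1.
Total: 1 + 3 + 1 + 1 = 6.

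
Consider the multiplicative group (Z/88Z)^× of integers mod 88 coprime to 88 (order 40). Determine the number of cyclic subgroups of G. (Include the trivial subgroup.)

16

Group the elements of G by the cyclic subgroup they generate; each cyclic subgroup of order d accounts for φ(d) elements.
Cyclic subgroups by order — order 1: 1; order 2: 7; order 5: 1; order 10: 7.
Total: 16.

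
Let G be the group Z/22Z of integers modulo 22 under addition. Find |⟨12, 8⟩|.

|⟨12⟩| = 11 and |⟨8⟩| = 11, so |H| is a multiple of lcm(11, 11) = 11 and divides |G| = 22.
Closing under the operation: H = {0, 2, 4, 6, 8, 10, 12, 14, 16, 18, 20}, so |H| = 11.

11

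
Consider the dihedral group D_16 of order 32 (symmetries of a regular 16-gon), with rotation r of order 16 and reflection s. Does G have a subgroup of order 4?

4 | 32. A subgroup of order 4 is {e, r^8, r^2s, r^10s}.

Yes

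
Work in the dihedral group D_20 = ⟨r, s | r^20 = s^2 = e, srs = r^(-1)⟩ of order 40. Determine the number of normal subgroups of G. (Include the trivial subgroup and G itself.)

G has 48 subgroups. Checking conjugation-invariance by order — order 1: 1/1 normal; order 2: 1/21 normal; order 4: 1/11 normal; order 5: 1/1 normal; order 8: 0/5 normal; order 10: 1/5 normal; order 20: 3/3 normal; order 40: 1/1 normal.
Total normal subgroups: 9.

9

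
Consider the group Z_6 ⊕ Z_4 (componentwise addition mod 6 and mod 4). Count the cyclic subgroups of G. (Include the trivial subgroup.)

Group the elements of G by the cyclic subgroup they generate; each cyclic subgroup of order d accounts for φ(d) elements.
Cyclic subgroups by order — order 1: 1; order 2: 3; order 3: 1; order 4: 2; order 6: 3; order 12: 2.
Total: 12.

12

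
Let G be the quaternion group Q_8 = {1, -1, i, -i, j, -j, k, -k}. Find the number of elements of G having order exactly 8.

No element of G has order 8 (even though 8 | 8).

0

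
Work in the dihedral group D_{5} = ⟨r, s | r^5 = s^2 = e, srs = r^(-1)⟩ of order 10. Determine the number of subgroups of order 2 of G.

|G| = 10 and 2 | 10, so subgroups of order 2 are possible by Lagrange.
The subgroups of order 2 are: {e, r^2s}; {e, r^3s}; {e, r^4s}; {e, rs}; … (5 in all).
So G has 5 subgroups of order 2.

5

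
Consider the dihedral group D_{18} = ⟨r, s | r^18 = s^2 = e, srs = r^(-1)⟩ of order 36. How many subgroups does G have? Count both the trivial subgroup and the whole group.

|G| = 36, so by Lagrange every subgroup order divides 36. Divisors: 1, 2, 3, 4, 6, 9, 12, 18, 36.
Subgroups by order — order 1: 1; order 2: 19; order 3: 1; order 4: 9; order 6: 7; order 9: 1; order 12: 3; order 18: 3; order 36: 1.
Total: 1 + 19 + 1 + 9 + 7 + 1 + 3 + 3 + 1 = 45.

45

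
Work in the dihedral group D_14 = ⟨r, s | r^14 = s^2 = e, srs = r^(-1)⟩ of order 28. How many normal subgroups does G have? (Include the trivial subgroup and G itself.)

7

G has 28 subgroups. Checking conjugation-invariance by order — order 1: 1/1 normal; order 2: 1/15 normal; order 4: 0/7 normal; order 7: 1/1 normal; order 14: 3/3 normal; order 28: 1/1 normal.
Total normal subgroups: 7.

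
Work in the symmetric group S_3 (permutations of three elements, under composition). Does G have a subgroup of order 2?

2 | 6. A subgroup of order 2 is {e, (1 2)}.

Yes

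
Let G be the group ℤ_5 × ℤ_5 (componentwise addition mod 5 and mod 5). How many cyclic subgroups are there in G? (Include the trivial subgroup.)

7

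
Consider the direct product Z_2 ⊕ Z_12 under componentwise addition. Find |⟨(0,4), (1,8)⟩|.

|⟨(0,4)⟩| = 3 and |⟨(1,8)⟩| = 6, so |H| is a multiple of lcm(3, 6) = 6 and divides |G| = 24.
Closing under the operation: H = {(0,0), (0,4), (0,8), (1,0), (1,4), (1,8)}, so |H| = 6.

6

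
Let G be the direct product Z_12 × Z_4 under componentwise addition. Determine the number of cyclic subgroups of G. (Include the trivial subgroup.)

Group the elements of G by the cyclic subgroup they generate; each cyclic subgroup of order d accounts for φ(d) elements.
Cyclic subgroups by order — order 1: 1; order 2: 3; order 3: 1; order 4: 6; order 6: 3; order 12: 6.
Total: 20.

20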